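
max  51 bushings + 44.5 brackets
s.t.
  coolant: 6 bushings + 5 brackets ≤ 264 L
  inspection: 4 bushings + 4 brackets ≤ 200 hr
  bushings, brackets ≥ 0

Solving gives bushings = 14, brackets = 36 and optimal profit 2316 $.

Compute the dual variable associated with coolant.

Both coolant and inspection are binding at x*.
Dual feasibility on the basic columns requires 6·y_coolant + 4·y_inspection = 51, 5·y_coolant + 4·y_inspection = 44.5.
Solving: y_coolant = 6.5, y_inspection = 3.
Shadow price of coolant = 6.5.

6.5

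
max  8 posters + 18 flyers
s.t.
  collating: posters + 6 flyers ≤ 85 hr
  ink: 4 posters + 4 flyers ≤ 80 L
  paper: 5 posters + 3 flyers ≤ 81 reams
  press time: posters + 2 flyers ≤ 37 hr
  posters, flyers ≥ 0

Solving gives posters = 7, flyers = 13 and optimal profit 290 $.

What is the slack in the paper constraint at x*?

7

paper used = 5·7 + 3·13 = 74; slack = 81 − 74 = 7.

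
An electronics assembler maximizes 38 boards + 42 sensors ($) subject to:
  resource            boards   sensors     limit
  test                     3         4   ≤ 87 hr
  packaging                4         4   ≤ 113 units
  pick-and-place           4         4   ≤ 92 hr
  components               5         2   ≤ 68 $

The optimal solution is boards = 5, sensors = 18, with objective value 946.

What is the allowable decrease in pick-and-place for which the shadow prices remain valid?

Binding constraints: test, pick-and-place. The basis is B = [[3,4],[4,4]] with det -4.
Per unit decrease in pick-and-place, x* moves by d = (-1, 0.75).
The basis stays optimal until boards reaches 0; allowable decrease = 5 hr.

5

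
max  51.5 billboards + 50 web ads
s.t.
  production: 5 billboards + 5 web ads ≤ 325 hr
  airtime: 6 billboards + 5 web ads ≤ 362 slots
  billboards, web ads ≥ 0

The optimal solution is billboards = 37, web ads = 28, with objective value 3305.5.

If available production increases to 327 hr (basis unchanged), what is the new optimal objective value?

3322.5

Both production and airtime are binding at x*.
Dual feasibility on the basic columns requires 5·y_production + 6·y_airtime = 51.5, 5·y_production + 5·y_airtime = 50.
This yields shadow prices y_production = 8.5, y_airtime = 1.5.
Δz = y_production·Δb = 8.5 × (2) = 17, so new z* = 3305.5 + 17 = 3322.5.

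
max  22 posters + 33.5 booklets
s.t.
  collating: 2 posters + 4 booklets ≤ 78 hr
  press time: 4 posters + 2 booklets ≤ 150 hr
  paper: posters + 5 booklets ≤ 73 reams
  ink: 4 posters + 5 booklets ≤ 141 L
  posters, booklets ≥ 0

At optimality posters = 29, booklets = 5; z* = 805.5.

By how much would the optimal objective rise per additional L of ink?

3.5

Binding: collating and ink. Non-binding: press time (24 unused), paper (19 unused).
Since press time, paper are not tight, their duals are 0.
The binding rows give the dual system: 2·y_collating + 4·y_ink = 22 and 4·y_collating + 5·y_ink = 33.5.
→ y_collating = 4 and y_ink = 3.5.
Shadow price of ink = 3.5.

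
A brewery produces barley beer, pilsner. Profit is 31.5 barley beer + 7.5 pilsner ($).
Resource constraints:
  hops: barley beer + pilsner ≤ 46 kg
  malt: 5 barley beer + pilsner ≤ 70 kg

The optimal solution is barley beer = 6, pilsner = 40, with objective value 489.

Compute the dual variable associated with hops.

Check each constraint at x*: hops 46/46 (tight); malt 70/70 (tight).
Dual feasibility on the basic columns requires 1·y_hops + 5·y_malt = 31.5, 1·y_hops + 1·y_malt = 7.5.
→ y_hops = 1.5 and y_malt = 6.
Shadow price of hops = 1.5.

1.5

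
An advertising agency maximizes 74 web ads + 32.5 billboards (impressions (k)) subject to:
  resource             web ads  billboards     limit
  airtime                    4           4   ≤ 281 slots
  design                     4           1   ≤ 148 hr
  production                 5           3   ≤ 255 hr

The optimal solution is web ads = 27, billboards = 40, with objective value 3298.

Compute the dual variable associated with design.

Binding: design and production. Non-binding: airtime (13 unused).
Slack constraints have shadow price 0 (complementary slackness).
The binding rows give the dual system: 4·y_design + 5·y_production = 74 and 1·y_design + 3·y_production = 32.5.
This yields shadow prices y_design = 8.5, y_production = 8.
Shadow price of design = 8.5.

8.5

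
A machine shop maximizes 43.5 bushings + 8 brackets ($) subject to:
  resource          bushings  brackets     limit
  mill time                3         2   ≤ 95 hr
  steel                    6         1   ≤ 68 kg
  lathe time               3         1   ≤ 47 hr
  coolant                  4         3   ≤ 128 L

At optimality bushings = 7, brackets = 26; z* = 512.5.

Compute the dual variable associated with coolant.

0

Check each constraint at x*: mill time 73/95 (slack 22); steel 68/68 (tight); lathe time 47/47 (tight); coolant 106/128 (slack 22).
By complementary slackness, y = 0 for the non-binding constraints.
Dual feasibility on the basic columns requires 6·y_steel + 3·y_lathe time = 43.5, 1·y_steel + 1·y_lathe time = 8.
Solving: y_steel = 6.5, y_lathe time = 1.5.
Shadow price of coolant = 0.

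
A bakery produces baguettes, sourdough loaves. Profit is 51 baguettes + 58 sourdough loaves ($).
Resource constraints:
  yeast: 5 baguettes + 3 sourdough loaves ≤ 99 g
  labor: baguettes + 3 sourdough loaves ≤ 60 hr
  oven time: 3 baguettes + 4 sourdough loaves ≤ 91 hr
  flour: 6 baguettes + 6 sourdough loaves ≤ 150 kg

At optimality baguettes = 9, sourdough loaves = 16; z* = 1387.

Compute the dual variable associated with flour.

5

Binding: oven time and flour. Non-binding: yeast (6 unused), labor (3 unused).
Slack constraints have shadow price 0 (complementary slackness).
Dual feasibility on the basic columns requires 3·y_oven time + 6·y_flour = 51, 4·y_oven time + 6·y_flour = 58.
This yields shadow prices y_oven time = 7, y_flour = 5.
Shadow price of flour = 5.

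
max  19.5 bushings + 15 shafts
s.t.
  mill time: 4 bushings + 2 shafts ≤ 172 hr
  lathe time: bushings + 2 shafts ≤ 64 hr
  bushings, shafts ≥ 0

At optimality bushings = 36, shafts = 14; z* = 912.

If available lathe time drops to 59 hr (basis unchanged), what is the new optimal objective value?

Check each constraint at x*: mill time 172/172 (tight); lathe time 64/64 (tight).
Dual feasibility on the basic columns requires 4·y_mill time + 1·y_lathe time = 19.5, 2·y_mill time + 2·y_lathe time = 15.
→ y_mill time = 4 and y_lathe time = 3.5.
Δz = y_lathe time·Δb = 3.5 × (-5) = -17.5, so new z* = 912 − 17.5 = 894.5.

894.5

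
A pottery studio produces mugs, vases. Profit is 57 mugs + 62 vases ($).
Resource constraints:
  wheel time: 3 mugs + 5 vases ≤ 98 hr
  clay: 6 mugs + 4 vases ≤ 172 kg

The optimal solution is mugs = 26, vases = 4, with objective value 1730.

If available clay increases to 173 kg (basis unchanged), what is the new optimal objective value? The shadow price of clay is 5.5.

Δb = 1, so new z* = 1730 + (5.5)·(1) = 1730 + 5.5 = 1735.5.

1735.5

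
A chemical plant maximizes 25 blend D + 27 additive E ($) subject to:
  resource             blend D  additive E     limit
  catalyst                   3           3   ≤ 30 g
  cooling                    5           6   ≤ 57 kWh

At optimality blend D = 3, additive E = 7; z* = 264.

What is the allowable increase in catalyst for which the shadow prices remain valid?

Binding constraints: catalyst, cooling. The basis is B = [[3,3],[5,6]] with det 3.
Per unit increase in catalyst, x* moves by d = (2, -1.6667).
The basis stays optimal until additive E reaches 0; allowable increase = 4.2 g.

4.2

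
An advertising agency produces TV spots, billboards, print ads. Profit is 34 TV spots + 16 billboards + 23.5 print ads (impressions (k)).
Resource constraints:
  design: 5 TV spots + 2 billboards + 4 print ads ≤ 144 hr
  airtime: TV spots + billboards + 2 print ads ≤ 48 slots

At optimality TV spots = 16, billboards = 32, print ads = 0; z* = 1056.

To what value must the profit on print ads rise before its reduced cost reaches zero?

32

Check each constraint at x*: design 144/144 (tight); airtime 48/48 (tight).
From A_Bᵀ y = c: 5·y_design + 1·y_airtime = 34; 2·y_design + 1·y_airtime = 16.
Solving: y_design = 6, y_airtime = 4.
print ads enters the basis when its profit ≥ yᵀa₃ = 6·4 + 4·2 = 32.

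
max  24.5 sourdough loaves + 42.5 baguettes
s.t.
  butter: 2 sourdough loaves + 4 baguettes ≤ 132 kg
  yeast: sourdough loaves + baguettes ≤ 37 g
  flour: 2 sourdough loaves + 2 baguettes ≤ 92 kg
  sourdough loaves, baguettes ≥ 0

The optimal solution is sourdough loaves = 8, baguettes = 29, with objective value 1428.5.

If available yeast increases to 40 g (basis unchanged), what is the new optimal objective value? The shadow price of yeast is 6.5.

Δb = 3, so new z* = 1428.5 + (6.5)·(3) = 1428.5 + 19.5 = 1448.

1448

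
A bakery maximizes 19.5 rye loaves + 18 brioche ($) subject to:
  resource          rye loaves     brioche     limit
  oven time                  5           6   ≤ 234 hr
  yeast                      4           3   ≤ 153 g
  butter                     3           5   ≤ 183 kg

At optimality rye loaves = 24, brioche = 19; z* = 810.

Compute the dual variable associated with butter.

Check each constraint at x*: oven time 234/234 (tight); yeast 153/153 (tight); butter 167/183 (slack 16).
Since butter is not tight, its dual is 0.
From A_Bᵀ y = c: 5·y_oven time + 4·y_yeast = 19.5; 6·y_oven time + 3·y_yeast = 18.
Solving: y_oven time = 1.5, y_yeast = 3.
Shadow price of butter = 0.

0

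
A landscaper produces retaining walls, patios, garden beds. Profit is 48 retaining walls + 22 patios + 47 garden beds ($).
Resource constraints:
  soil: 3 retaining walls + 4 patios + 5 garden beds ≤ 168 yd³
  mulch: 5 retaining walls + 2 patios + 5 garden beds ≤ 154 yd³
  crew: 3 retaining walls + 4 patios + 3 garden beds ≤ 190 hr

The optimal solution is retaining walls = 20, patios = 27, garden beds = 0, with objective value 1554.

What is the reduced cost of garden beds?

-3

Binding: soil and mulch. Non-binding: crew (22 unused).
Slack constraints have shadow price 0 (complementary slackness).
Dual feasibility on the basic columns requires 3·y_soil + 5·y_mulch = 48, 4·y_soil + 2·y_mulch = 22.
This yields shadow prices y_soil = 1, y_mulch = 9.
Reduced cost of garden beds: c₃ − yᵀa₃ = 47 − (1·5 + 9·5) = 47 − 50 = -3.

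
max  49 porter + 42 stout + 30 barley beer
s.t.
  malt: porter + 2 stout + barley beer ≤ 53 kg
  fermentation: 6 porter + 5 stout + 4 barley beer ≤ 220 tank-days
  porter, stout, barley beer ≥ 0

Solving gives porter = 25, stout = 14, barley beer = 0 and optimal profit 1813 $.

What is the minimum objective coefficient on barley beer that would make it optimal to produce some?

At the optimum: malt uses 53 of 53 (binding); fermentation uses 220 of 220 (binding).
From A_Bᵀ y = c: 1·y_malt + 6·y_fermentation = 49; 2·y_malt + 5·y_fermentation = 42.
→ y_malt = 1 and y_fermentation = 8.
barley beer enters the basis when its profit ≥ yᵀa₃ = 1·1 + 8·4 = 33.

33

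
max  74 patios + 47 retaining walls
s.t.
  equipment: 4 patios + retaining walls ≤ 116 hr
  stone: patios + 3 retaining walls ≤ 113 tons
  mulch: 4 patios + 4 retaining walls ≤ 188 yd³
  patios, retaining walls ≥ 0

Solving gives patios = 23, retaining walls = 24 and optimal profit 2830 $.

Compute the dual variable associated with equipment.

9

Binding: equipment and mulch. Non-binding: stone (18 unused).
Since stone is not tight, its dual is 0.
The binding rows give the dual system: 4·y_equipment + 4·y_mulch = 74 and 1·y_equipment + 4·y_mulch = 47.
→ y_equipment = 9 and y_mulch = 9.5.
Shadow price of equipment = 9.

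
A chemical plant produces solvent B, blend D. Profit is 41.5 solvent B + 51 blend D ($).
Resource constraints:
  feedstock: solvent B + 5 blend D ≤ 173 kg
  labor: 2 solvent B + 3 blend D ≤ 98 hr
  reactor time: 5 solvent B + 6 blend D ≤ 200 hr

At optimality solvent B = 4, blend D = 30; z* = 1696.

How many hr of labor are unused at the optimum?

0

labor used = 2·4 + 3·30 = 98; slack = 98 − 98 = 0.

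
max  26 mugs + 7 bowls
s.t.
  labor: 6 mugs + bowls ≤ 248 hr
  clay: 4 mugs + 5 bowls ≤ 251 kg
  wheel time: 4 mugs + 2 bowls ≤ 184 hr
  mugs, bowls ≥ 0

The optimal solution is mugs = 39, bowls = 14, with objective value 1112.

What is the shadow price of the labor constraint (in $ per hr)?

3

Binding: labor and wheel time. Non-binding: clay (25 unused).
Slack constraints have shadow price 0 (complementary slackness).
Dual feasibility on the basic columns requires 6·y_labor + 4·y_wheel time = 26, 1·y_labor + 2·y_wheel time = 7.
→ y_labor = 3 and y_wheel time = 2.
Shadow price of labor = 3.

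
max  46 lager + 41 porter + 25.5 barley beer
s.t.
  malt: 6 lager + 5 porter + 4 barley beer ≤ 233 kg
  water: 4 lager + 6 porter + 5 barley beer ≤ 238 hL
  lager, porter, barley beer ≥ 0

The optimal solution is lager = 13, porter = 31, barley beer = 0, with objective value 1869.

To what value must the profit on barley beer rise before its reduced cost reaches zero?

At the optimum: malt uses 233 of 233 (binding); water uses 238 of 238 (binding).
Dual feasibility on the basic columns requires 6·y_malt + 4·y_water = 46, 5·y_malt + 6·y_water = 41.
→ y_malt = 7 and y_water = 1.
barley beer enters the basis when its profit ≥ yᵀa₃ = 7·4 + 1·5 = 33.

33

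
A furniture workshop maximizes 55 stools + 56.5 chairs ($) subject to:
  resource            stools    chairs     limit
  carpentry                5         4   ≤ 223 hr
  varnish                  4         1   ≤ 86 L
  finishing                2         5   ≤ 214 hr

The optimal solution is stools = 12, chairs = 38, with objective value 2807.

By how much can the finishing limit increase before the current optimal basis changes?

Binding constraints: varnish, finishing. The basis is B = [[4,1],[2,5]] with det 18.
Per unit increase in finishing, x* moves by d = (-0.0556, 0.2222).
The basis stays optimal until carpentry becomes binding; allowable increase = 18 hr.

18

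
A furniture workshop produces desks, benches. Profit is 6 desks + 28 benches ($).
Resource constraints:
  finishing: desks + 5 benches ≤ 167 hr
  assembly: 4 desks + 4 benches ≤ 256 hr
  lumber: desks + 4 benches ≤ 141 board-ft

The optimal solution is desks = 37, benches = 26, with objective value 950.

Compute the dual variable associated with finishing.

4

Binding: finishing and lumber. Non-binding: assembly (4 unused).
By complementary slackness, y = 0 for the non-binding constraint.
Dual feasibility on the basic columns requires 1·y_finishing + 1·y_lumber = 6, 5·y_finishing + 4·y_lumber = 28.
Solving: y_finishing = 4, y_lumber = 2.
Shadow price of finishing = 4.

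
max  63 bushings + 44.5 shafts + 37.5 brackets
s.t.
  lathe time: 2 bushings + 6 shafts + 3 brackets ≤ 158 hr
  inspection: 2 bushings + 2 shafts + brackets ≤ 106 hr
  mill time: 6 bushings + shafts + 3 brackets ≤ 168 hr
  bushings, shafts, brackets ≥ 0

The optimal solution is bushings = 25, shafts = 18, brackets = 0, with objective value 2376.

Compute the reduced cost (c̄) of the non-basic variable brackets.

At the optimum: lathe time uses 158 of 158 (binding); inspection uses 86 of 106 (slack = 20); mill time uses 168 of 168 (binding).
Slack constraints have shadow price 0 (complementary slackness).
Dual feasibility on the basic columns requires 2·y_lathe time + 6·y_mill time = 63, 6·y_lathe time + 1·y_mill time = 44.5.
→ y_lathe time = 6 and y_mill time = 8.5.
Reduced cost of brackets: c₃ − yᵀa₃ = 37.5 − (6·3 + 8.5·3) = 37.5 − 43.5 = -6.

-6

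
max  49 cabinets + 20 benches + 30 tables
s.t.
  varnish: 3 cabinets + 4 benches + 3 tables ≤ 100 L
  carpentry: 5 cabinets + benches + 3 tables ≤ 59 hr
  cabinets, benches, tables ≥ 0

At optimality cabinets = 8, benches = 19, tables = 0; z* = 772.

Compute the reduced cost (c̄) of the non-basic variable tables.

At the optimum: varnish uses 100 of 100 (binding); carpentry uses 59 of 59 (binding).
From A_Bᵀ y = c: 3·y_varnish + 5·y_carpentry = 49; 4·y_varnish + 1·y_carpentry = 20.
This yields shadow prices y_varnish = 3, y_carpentry = 8.
Reduced cost of tables: c₃ − yᵀa₃ = 30 − (3·3 + 8·3) = 30 − 33 = -3.

-3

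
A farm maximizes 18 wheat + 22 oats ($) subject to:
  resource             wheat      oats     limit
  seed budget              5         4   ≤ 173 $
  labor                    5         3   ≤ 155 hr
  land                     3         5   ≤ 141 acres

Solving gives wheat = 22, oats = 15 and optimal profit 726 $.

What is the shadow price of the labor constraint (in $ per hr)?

Binding: labor and land. Non-binding: seed budget (3 unused).
By complementary slackness, y = 0 for the non-binding constraint.
Dual feasibility on the basic columns requires 5·y_labor + 3·y_land = 18, 3·y_labor + 5·y_land = 22.
Solving: y_labor = 1.5, y_land = 3.5.
Shadow price of labor = 1.5.

1.5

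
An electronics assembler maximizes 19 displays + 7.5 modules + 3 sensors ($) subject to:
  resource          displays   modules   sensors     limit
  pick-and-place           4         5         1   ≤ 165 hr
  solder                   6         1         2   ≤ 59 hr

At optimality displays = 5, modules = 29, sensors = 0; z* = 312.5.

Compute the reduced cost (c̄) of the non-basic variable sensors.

Both pick-and-place and solder are binding at x*.
Dual feasibility on the basic columns requires 4·y_pick-and-place + 6·y_solder = 19, 5·y_pick-and-place + 1·y_solder = 7.5.
Solving: y_pick-and-place = 1, y_solder = 2.5.
Reduced cost of sensors: c₃ − yᵀa₃ = 3 − (1·1 + 2.5·2) = 3 − 6 = -3.

-3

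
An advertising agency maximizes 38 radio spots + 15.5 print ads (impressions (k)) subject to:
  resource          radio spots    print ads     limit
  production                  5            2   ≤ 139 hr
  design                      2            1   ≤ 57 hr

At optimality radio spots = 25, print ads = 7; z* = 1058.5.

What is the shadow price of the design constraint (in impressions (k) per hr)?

Check each constraint at x*: production 139/139 (tight); design 57/57 (tight).
Dual feasibility on the basic columns requires 5·y_production + 2·y_design = 38, 2·y_production + 1·y_design = 15.5.
This yields shadow prices y_production = 7, y_design = 1.5.
Shadow price of design = 1.5.

1.5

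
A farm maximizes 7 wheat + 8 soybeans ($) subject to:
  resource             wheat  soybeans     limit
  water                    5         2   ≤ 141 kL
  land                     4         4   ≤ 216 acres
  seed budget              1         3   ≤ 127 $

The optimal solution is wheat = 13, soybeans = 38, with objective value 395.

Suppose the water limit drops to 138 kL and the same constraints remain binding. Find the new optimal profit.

392

Check each constraint at x*: water 141/141 (tight); land 204/216 (slack 12); seed budget 127/127 (tight).
By complementary slackness, y = 0 for the non-binding constraint.
The binding rows give the dual system: 5·y_water + 1·y_seed budget = 7 and 2·y_water + 3·y_seed budget = 8.
Solving: y_water = 1, y_seed budget = 2.
Δz = y_water·Δb = 1 × (-3) = -3, so new z* = 395 − 3 = 392.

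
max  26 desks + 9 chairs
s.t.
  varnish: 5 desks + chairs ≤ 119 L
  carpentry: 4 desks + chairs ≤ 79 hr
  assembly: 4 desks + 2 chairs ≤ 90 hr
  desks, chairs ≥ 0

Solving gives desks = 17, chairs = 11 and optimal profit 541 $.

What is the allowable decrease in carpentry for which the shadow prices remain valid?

Binding constraints: carpentry, assembly. The basis is B = [[4,1],[4,2]] with det 4.
Per unit decrease in carpentry, x* moves by d = (-0.5, 1).
The basis stays optimal until desks reaches 0; allowable decrease = 34 hr.

34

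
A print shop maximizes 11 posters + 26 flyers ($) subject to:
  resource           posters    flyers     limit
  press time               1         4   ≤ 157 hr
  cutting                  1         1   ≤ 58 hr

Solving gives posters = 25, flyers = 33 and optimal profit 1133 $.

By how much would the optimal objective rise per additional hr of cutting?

Check each constraint at x*: press time 157/157 (tight); cutting 58/58 (tight).
From A_Bᵀ y = c: 1·y_press time + 1·y_cutting = 11; 4·y_press time + 1·y_cutting = 26.
This yields shadow prices y_press time = 5, y_cutting = 6.
Shadow price of cutting = 6.

6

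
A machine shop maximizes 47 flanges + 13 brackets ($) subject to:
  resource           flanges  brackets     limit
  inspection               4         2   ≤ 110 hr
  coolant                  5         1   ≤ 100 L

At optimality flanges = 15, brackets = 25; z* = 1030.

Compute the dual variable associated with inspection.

3

At the optimum: inspection uses 110 of 110 (binding); coolant uses 100 of 100 (binding).
From A_Bᵀ y = c: 4·y_inspection + 5·y_coolant = 47; 2·y_inspection + 1·y_coolant = 13.
This yields shadow prices y_inspection = 3, y_coolant = 7.
Shadow price of inspection = 3.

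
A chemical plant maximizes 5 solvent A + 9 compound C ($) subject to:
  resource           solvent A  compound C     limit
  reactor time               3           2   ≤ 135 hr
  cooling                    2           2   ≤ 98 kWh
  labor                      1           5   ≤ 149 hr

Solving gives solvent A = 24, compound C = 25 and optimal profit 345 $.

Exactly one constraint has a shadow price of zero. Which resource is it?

reactor time: 122/135 (slack 13)
cooling: 98/98 (binding)
labor: 149/149 (binding)
By complementary slackness, a constraint with positive slack has shadow price 0 → reactor time.

reactor time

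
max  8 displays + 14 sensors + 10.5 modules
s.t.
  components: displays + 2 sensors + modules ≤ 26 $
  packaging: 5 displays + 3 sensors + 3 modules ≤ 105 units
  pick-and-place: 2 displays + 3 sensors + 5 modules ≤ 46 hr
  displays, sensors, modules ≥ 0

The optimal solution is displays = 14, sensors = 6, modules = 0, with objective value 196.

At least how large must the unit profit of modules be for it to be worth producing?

Binding: components and pick-and-place. Non-binding: packaging (17 unused).
Slack constraints have shadow price 0 (complementary slackness).
The binding rows give the dual system: 1·y_components + 2·y_pick-and-place = 8 and 2·y_components + 3·y_pick-and-place = 14.
Solving: y_components = 4, y_pick-and-place = 2.
modules enters the basis when its profit ≥ yᵀa₃ = 4·1 + 2·5 = 14.

14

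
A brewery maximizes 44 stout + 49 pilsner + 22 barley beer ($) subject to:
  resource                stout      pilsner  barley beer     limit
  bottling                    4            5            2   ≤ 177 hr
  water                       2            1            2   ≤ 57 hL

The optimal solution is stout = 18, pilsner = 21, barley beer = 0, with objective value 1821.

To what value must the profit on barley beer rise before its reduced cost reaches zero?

26

Check each constraint at x*: bottling 177/177 (tight); water 57/57 (tight).
From A_Bᵀ y = c: 4·y_bottling + 2·y_water = 44; 5·y_bottling + 1·y_water = 49.
Solving: y_bottling = 9, y_water = 4.
barley beer enters the basis when its profit ≥ yᵀa₃ = 9·2 + 4·2 = 26.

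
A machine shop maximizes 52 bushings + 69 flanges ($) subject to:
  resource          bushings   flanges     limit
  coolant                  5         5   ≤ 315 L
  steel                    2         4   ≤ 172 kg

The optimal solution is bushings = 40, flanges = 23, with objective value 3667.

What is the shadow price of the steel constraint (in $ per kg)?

At the optimum: coolant uses 315 of 315 (binding); steel uses 172 of 172 (binding).
From A_Bᵀ y = c: 5·y_coolant + 2·y_steel = 52; 5·y_coolant + 4·y_steel = 69.
This yields shadow prices y_coolant = 7, y_steel = 8.5.
Shadow price of steel = 8.5.

8.5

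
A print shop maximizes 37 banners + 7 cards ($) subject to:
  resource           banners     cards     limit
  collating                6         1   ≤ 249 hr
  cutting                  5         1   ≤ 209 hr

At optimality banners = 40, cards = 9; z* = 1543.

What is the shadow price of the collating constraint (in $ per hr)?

2

At the optimum: collating uses 249 of 249 (binding); cutting uses 209 of 209 (binding).
Dual feasibility on the basic columns requires 6·y_collating + 5·y_cutting = 37, 1·y_collating + 1·y_cutting = 7.
This yields shadow prices y_collating = 2, y_cutting = 5.
Shadow price of collating = 2.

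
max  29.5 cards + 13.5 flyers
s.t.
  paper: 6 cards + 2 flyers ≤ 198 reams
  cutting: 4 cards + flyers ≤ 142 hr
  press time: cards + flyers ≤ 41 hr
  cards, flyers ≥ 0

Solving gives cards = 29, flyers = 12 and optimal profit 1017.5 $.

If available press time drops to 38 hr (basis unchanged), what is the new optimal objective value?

Check each constraint at x*: paper 198/198 (tight); cutting 128/142 (slack 14); press time 41/41 (tight).
By complementary slackness, y = 0 for the non-binding constraint.
From A_Bᵀ y = c: 6·y_paper + 1·y_press time = 29.5; 2·y_paper + 1·y_press time = 13.5.
Solving: y_paper = 4, y_press time = 5.5.
Δz = y_press time·Δb = 5.5 × (-3) = -16.5, so new z* = 1017.5 − 16.5 = 1001.

1001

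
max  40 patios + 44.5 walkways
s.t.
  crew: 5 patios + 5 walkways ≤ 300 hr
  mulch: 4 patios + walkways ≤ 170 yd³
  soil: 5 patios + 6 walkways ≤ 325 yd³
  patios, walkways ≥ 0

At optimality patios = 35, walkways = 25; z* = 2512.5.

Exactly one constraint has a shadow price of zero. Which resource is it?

mulch

crew: 300/300 (binding)
mulch: 165/170 (slack 5)
soil: 325/325 (binding)
By complementary slackness, a constraint with positive slack has shadow price 0 → mulch.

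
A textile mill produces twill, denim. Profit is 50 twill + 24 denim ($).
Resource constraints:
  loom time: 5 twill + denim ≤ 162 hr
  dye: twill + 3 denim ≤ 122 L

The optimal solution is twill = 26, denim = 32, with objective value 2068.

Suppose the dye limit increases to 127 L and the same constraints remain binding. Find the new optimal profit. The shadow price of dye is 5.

Δb = 5, so new z* = 2068 + (5)·(5) = 2068 + 25 = 2093.

2093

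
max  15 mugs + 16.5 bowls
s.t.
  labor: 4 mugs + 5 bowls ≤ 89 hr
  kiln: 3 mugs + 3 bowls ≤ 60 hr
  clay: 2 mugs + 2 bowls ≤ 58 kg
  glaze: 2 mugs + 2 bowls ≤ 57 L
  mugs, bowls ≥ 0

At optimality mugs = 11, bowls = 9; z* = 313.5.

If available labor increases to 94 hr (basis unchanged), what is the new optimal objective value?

Binding: labor and kiln. Non-binding: clay (18 unused), glaze (17 unused).
Slack constraints have shadow price 0 (complementary slackness).
The binding rows give the dual system: 4·y_labor + 3·y_kiln = 15 and 5·y_labor + 3·y_kiln = 16.5.
→ y_labor = 1.5 and y_kiln = 3.
Δz = y_labor·Δb = 1.5 × (5) = 7.5, so new z* = 313.5 + 7.5 = 321.

321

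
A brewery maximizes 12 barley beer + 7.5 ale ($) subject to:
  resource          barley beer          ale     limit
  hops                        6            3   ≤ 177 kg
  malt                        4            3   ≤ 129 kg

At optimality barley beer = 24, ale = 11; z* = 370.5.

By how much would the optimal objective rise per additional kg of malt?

1.5

At the optimum: hops uses 177 of 177 (binding); malt uses 129 of 129 (binding).
From A_Bᵀ y = c: 6·y_hops + 4·y_malt = 12; 3·y_hops + 3·y_malt = 7.5.
→ y_hops = 1 and y_malt = 1.5.
Shadow price of malt = 1.5.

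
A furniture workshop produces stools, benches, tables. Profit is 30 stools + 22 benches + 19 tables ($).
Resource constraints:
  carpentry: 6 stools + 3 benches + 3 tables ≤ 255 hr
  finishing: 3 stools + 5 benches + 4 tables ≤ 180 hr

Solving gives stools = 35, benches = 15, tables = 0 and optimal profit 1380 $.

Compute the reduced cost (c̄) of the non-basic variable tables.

Check each constraint at x*: carpentry 255/255 (tight); finishing 180/180 (tight).
From A_Bᵀ y = c: 6·y_carpentry + 3·y_finishing = 30; 3·y_carpentry + 5·y_finishing = 22.
Solving: y_carpentry = 4, y_finishing = 2.
Reduced cost of tables: c₃ − yᵀa₃ = 19 − (4·3 + 2·4) = 19 − 20 = -1.

-1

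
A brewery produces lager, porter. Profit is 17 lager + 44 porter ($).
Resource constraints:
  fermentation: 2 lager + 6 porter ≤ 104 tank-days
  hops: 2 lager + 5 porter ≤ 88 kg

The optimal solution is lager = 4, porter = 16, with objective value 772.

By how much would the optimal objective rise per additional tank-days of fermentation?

1.5

Check each constraint at x*: fermentation 104/104 (tight); hops 88/88 (tight).
From A_Bᵀ y = c: 2·y_fermentation + 2·y_hops = 17; 6·y_fermentation + 5·y_hops = 44.
This yields shadow prices y_fermentation = 1.5, y_hops = 7.
Shadow price of fermentation = 1.5.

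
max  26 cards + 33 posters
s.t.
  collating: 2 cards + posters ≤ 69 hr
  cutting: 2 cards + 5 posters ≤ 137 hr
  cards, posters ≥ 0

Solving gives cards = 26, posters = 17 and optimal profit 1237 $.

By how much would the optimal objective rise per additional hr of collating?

Check each constraint at x*: collating 69/69 (tight); cutting 137/137 (tight).
Dual feasibility on the basic columns requires 2·y_collating + 2·y_cutting = 26, 1·y_collating + 5·y_cutting = 33.
This yields shadow prices y_collating = 8, y_cutting = 5.
Shadow price of collating = 8.

8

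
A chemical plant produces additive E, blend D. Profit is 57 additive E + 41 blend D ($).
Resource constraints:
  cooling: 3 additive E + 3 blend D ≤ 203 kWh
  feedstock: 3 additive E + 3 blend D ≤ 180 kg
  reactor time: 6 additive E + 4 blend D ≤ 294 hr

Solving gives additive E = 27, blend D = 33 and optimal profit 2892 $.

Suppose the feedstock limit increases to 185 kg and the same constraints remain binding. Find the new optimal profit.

Check each constraint at x*: cooling 180/203 (slack 23); feedstock 180/180 (tight); reactor time 294/294 (tight).
Since cooling is not tight, its dual is 0.
Dual feasibility on the basic columns requires 3·y_feedstock + 6·y_reactor time = 57, 3·y_feedstock + 4·y_reactor time = 41.
Solving: y_feedstock = 3, y_reactor time = 8.
Δz = y_feedstock·Δb = 3 × (5) = 15, so new z* = 2892 + 15 = 2907.

2907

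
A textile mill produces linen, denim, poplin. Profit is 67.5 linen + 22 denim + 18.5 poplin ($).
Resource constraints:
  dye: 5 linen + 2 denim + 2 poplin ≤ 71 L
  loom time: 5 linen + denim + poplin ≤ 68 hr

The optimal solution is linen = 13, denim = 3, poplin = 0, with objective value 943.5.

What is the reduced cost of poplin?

-3.5

Both dye and loom time are binding at x*.
From A_Bᵀ y = c: 5·y_dye + 5·y_loom time = 67.5; 2·y_dye + 1·y_loom time = 22.
This yields shadow prices y_dye = 8.5, y_loom time = 5.
Reduced cost of poplin: c₃ − yᵀa₃ = 18.5 − (8.5·2 + 5·1) = 18.5 − 22 = -3.5.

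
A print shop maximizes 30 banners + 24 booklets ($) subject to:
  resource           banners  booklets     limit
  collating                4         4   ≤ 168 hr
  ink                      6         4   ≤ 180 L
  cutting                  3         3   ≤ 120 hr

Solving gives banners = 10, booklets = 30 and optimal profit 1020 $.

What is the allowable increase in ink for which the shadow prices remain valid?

Binding constraints: ink, cutting. The basis is B = [[6,4],[3,3]] with det 6.
Per unit increase in ink, x* moves by d = (0.5, -0.5).
The basis stays optimal until booklets reaches 0; allowable increase = 60 L.

60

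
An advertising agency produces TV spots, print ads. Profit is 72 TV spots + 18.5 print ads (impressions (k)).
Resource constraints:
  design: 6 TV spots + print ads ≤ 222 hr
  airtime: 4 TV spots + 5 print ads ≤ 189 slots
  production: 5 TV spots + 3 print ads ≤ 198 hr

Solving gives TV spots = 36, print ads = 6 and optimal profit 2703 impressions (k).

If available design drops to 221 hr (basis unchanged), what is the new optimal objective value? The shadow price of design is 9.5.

2693.5

Δb = -1, so new z* = 2703 + (9.5)·(-1) = 2703 − 9.5 = 2693.5.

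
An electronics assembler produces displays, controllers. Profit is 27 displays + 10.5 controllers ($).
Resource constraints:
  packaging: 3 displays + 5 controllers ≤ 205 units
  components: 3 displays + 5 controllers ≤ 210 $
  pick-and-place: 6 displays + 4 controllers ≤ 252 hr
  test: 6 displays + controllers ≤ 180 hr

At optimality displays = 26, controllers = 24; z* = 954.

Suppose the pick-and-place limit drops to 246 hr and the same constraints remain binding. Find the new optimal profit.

Binding: pick-and-place and test. Non-binding: packaging (7 unused), components (12 unused).
By complementary slackness, y = 0 for the non-binding constraints.
Dual feasibility on the basic columns requires 6·y_pick-and-place + 6·y_test = 27, 4·y_pick-and-place + 1·y_test = 10.5.
→ y_pick-and-place = 2 and y_test = 2.5.
Δz = y_pick-and-place·Δb = 2 × (-6) = -12, so new z* = 954 − 12 = 942.

942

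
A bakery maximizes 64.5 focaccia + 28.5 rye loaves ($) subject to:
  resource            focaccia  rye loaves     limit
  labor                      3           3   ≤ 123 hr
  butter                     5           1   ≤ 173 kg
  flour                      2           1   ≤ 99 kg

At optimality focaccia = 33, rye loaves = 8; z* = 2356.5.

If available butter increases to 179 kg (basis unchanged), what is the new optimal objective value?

2410.5

At the optimum: labor uses 123 of 123 (binding); butter uses 173 of 173 (binding); flour uses 74 of 99 (slack = 25).
Slack constraints have shadow price 0 (complementary slackness).
The binding rows give the dual system: 3·y_labor + 5·y_butter = 64.5 and 3·y_labor + 1·y_butter = 28.5.
→ y_labor = 6.5 and y_butter = 9.
Δz = y_butter·Δb = 9 × (6) = 54, so new z* = 2356.5 + 54 = 2410.5.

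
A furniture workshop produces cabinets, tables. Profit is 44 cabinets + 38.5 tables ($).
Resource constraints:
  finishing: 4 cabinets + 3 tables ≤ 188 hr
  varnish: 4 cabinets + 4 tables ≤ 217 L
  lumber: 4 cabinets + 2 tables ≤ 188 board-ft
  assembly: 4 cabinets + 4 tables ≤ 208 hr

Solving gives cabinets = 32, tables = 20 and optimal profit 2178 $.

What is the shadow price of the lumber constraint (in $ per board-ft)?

0

Check each constraint at x*: finishing 188/188 (tight); varnish 208/217 (slack 9); lumber 168/188 (slack 20); assembly 208/208 (tight).
By complementary slackness, y = 0 for the non-binding constraints.
The binding rows give the dual system: 4·y_finishing + 4·y_assembly = 44 and 3·y_finishing + 4·y_assembly = 38.5.
This yields shadow prices y_finishing = 5.5, y_assembly = 5.5.
Shadow price of lumber = 0.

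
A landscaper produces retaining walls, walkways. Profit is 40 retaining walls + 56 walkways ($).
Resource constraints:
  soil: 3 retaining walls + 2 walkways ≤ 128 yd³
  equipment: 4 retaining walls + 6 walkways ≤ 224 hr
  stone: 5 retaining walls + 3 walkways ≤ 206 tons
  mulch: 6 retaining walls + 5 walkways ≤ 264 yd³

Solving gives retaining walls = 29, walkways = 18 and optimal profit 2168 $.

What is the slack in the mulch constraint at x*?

mulch used = 6·29 + 5·18 = 264; slack = 264 − 264 = 0.

0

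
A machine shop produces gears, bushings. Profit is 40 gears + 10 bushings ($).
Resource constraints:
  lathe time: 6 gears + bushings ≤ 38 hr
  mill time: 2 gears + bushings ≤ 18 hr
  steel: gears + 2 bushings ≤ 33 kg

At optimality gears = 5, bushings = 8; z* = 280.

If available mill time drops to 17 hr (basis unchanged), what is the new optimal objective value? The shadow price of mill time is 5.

Δb = -1, so new z* = 280 + (5)·(-1) = 280 − 5 = 275.

275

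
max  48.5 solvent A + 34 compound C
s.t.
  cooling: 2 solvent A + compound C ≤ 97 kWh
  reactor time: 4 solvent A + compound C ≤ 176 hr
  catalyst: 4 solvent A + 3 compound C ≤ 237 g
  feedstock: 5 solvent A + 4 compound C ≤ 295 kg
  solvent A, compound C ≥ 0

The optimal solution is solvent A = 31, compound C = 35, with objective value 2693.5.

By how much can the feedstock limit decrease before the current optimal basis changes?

25.5

Binding constraints: cooling, feedstock. The basis is B = [[2,1],[5,4]] with det 3.
Per unit decrease in feedstock, x* moves by d = (0.3333, -0.6667).
The basis stays optimal until reactor time becomes binding; allowable decrease = 25.5 kg.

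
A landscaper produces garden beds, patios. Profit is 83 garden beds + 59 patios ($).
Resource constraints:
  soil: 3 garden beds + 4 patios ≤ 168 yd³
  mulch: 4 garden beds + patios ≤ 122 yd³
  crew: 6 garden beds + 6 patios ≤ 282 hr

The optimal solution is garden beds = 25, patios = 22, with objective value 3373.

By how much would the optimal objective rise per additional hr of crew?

At the optimum: soil uses 163 of 168 (slack = 5); mulch uses 122 of 122 (binding); crew uses 282 of 282 (binding).
By complementary slackness, y = 0 for the non-binding constraint.
Dual feasibility on the basic columns requires 4·y_mulch + 6·y_crew = 83, 1·y_mulch + 6·y_crew = 59.
This yields shadow prices y_mulch = 8, y_crew = 8.5.
Shadow price of crew = 8.5.

8.5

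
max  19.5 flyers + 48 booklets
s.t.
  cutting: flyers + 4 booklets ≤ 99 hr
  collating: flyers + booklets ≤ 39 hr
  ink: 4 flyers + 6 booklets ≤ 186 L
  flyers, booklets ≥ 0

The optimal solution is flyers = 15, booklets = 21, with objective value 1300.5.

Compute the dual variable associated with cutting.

7.5

At the optimum: cutting uses 99 of 99 (binding); collating uses 36 of 39 (slack = 3); ink uses 186 of 186 (binding).
Since collating is not tight, its dual is 0.
Dual feasibility on the basic columns requires 1·y_cutting + 4·y_ink = 19.5, 4·y_cutting + 6·y_ink = 48.
This yields shadow prices y_cutting = 7.5, y_ink = 3.
Shadow price of cutting = 7.5.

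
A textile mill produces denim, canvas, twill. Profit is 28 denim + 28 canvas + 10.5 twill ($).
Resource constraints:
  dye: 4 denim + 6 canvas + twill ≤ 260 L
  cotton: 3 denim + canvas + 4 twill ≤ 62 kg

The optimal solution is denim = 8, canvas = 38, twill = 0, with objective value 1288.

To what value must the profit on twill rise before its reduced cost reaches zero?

Check each constraint at x*: dye 260/260 (tight); cotton 62/62 (tight).
The binding rows give the dual system: 4·y_dye + 3·y_cotton = 28 and 6·y_dye + 1·y_cotton = 28.
→ y_dye = 4 and y_cotton = 4.
twill enters the basis when its profit ≥ yᵀa₃ = 4·1 + 4·4 = 20.

20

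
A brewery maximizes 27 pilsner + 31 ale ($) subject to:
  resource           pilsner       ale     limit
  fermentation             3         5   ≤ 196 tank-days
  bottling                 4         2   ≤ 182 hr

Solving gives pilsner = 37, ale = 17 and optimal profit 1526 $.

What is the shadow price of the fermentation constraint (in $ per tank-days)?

5

Both fermentation and bottling are binding at x*.
Dual feasibility on the basic columns requires 3·y_fermentation + 4·y_bottling = 27, 5·y_fermentation + 2·y_bottling = 31.
This yields shadow prices y_fermentation = 5, y_bottling = 3.
Shadow price of fermentation = 5.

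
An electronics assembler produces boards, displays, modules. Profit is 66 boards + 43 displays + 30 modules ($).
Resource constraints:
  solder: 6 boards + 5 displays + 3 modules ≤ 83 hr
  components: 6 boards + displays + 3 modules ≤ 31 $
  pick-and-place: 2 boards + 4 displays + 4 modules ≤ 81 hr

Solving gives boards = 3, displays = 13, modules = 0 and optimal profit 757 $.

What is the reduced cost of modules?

-3

Binding: solder and components. Non-binding: pick-and-place (23 unused).
By complementary slackness, y = 0 for the non-binding constraint.
The binding rows give the dual system: 6·y_solder + 6·y_components = 66 and 5·y_solder + 1·y_components = 43.
This yields shadow prices y_solder = 8, y_components = 3.
Reduced cost of modules: c₃ − yᵀa₃ = 30 − (8·3 + 3·3) = 30 − 33 = -3.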